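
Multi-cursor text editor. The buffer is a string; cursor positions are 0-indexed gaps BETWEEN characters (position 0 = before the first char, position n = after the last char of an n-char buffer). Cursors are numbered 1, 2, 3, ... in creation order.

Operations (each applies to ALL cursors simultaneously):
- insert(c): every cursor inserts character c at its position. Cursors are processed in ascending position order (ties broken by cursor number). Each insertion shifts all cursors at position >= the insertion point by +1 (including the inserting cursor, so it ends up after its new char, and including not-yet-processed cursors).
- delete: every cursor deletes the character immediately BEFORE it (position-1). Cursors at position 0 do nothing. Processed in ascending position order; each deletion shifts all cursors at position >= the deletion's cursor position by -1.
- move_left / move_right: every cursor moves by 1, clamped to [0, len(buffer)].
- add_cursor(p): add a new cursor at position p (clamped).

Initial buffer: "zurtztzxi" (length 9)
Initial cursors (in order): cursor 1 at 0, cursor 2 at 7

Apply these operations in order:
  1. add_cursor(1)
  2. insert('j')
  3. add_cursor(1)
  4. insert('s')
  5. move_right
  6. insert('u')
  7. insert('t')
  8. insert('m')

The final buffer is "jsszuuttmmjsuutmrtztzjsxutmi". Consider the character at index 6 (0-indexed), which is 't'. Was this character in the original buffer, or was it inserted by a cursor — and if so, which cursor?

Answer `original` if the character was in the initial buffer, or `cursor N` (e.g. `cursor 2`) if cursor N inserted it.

Answer: cursor 1

Derivation:
After op 1 (add_cursor(1)): buffer="zurtztzxi" (len 9), cursors c1@0 c3@1 c2@7, authorship .........
After op 2 (insert('j')): buffer="jzjurtztzjxi" (len 12), cursors c1@1 c3@3 c2@10, authorship 1.3......2..
After op 3 (add_cursor(1)): buffer="jzjurtztzjxi" (len 12), cursors c1@1 c4@1 c3@3 c2@10, authorship 1.3......2..
After op 4 (insert('s')): buffer="jsszjsurtztzjsxi" (len 16), cursors c1@3 c4@3 c3@6 c2@14, authorship 114.33......22..
After op 5 (move_right): buffer="jsszjsurtztzjsxi" (len 16), cursors c1@4 c4@4 c3@7 c2@15, authorship 114.33......22..
After op 6 (insert('u')): buffer="jsszuujsuurtztzjsxui" (len 20), cursors c1@6 c4@6 c3@10 c2@19, authorship 114.1433.3.....22.2.
After op 7 (insert('t')): buffer="jsszuuttjsuutrtztzjsxuti" (len 24), cursors c1@8 c4@8 c3@13 c2@23, authorship 114.141433.33.....22.22.
After op 8 (insert('m')): buffer="jsszuuttmmjsuutmrtztzjsxutmi" (len 28), cursors c1@10 c4@10 c3@16 c2@27, authorship 114.14141433.333.....22.222.
Authorship (.=original, N=cursor N): 1 1 4 . 1 4 1 4 1 4 3 3 . 3 3 3 . . . . . 2 2 . 2 2 2 .
Index 6: author = 1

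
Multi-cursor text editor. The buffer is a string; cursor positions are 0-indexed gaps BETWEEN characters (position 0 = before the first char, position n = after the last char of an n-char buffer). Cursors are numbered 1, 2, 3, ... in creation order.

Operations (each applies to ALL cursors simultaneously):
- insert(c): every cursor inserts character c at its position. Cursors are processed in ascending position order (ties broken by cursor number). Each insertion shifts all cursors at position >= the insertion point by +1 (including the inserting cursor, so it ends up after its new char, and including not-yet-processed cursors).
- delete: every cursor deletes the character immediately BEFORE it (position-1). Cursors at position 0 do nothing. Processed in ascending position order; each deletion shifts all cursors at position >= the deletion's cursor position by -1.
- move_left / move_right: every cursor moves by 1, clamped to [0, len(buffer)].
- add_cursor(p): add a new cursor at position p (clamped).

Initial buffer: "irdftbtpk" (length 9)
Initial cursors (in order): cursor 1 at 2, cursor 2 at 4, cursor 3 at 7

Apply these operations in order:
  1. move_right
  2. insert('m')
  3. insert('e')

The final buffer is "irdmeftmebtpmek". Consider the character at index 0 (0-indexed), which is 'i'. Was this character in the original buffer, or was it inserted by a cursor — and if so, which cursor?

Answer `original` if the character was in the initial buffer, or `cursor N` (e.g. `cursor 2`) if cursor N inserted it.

Answer: original

Derivation:
After op 1 (move_right): buffer="irdftbtpk" (len 9), cursors c1@3 c2@5 c3@8, authorship .........
After op 2 (insert('m')): buffer="irdmftmbtpmk" (len 12), cursors c1@4 c2@7 c3@11, authorship ...1..2...3.
After op 3 (insert('e')): buffer="irdmeftmebtpmek" (len 15), cursors c1@5 c2@9 c3@14, authorship ...11..22...33.
Authorship (.=original, N=cursor N): . . . 1 1 . . 2 2 . . . 3 3 .
Index 0: author = original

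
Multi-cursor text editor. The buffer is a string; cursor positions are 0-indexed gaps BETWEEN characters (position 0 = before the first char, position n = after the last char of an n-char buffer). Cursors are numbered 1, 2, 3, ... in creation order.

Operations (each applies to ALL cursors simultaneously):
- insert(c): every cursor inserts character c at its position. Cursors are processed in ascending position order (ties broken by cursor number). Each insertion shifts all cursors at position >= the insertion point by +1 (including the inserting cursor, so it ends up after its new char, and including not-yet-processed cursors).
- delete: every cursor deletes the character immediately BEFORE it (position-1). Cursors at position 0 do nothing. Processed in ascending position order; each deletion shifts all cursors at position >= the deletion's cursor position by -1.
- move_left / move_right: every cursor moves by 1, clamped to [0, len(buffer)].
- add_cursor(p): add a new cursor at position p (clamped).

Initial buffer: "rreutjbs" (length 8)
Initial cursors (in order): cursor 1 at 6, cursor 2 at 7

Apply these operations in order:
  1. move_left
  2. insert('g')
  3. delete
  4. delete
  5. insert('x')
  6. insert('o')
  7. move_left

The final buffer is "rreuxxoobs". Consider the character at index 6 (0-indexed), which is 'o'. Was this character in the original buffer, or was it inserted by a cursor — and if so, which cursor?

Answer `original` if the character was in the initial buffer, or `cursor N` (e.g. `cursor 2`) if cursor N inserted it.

Answer: cursor 1

Derivation:
After op 1 (move_left): buffer="rreutjbs" (len 8), cursors c1@5 c2@6, authorship ........
After op 2 (insert('g')): buffer="rreutgjgbs" (len 10), cursors c1@6 c2@8, authorship .....1.2..
After op 3 (delete): buffer="rreutjbs" (len 8), cursors c1@5 c2@6, authorship ........
After op 4 (delete): buffer="rreubs" (len 6), cursors c1@4 c2@4, authorship ......
After op 5 (insert('x')): buffer="rreuxxbs" (len 8), cursors c1@6 c2@6, authorship ....12..
After op 6 (insert('o')): buffer="rreuxxoobs" (len 10), cursors c1@8 c2@8, authorship ....1212..
After op 7 (move_left): buffer="rreuxxoobs" (len 10), cursors c1@7 c2@7, authorship ....1212..
Authorship (.=original, N=cursor N): . . . . 1 2 1 2 . .
Index 6: author = 1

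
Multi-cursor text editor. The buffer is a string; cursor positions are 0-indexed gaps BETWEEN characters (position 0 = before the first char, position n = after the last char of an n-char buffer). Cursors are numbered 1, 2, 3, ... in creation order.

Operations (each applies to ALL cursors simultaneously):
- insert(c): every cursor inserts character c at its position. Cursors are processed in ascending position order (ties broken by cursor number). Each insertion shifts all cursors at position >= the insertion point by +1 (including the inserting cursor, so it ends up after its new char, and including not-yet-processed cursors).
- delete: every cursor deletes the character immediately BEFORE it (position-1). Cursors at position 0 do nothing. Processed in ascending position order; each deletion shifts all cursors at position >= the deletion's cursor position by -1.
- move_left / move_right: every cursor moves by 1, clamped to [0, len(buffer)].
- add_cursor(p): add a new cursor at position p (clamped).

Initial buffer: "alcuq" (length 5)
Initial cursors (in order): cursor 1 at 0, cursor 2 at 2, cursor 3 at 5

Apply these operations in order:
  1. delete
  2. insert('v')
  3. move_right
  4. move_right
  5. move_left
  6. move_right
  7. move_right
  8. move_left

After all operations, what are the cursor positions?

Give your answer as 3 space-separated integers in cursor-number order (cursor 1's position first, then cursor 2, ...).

Answer: 3 5 5

Derivation:
After op 1 (delete): buffer="acu" (len 3), cursors c1@0 c2@1 c3@3, authorship ...
After op 2 (insert('v')): buffer="vavcuv" (len 6), cursors c1@1 c2@3 c3@6, authorship 1.2..3
After op 3 (move_right): buffer="vavcuv" (len 6), cursors c1@2 c2@4 c3@6, authorship 1.2..3
After op 4 (move_right): buffer="vavcuv" (len 6), cursors c1@3 c2@5 c3@6, authorship 1.2..3
After op 5 (move_left): buffer="vavcuv" (len 6), cursors c1@2 c2@4 c3@5, authorship 1.2..3
After op 6 (move_right): buffer="vavcuv" (len 6), cursors c1@3 c2@5 c3@6, authorship 1.2..3
After op 7 (move_right): buffer="vavcuv" (len 6), cursors c1@4 c2@6 c3@6, authorship 1.2..3
After op 8 (move_left): buffer="vavcuv" (len 6), cursors c1@3 c2@5 c3@5, authorship 1.2..3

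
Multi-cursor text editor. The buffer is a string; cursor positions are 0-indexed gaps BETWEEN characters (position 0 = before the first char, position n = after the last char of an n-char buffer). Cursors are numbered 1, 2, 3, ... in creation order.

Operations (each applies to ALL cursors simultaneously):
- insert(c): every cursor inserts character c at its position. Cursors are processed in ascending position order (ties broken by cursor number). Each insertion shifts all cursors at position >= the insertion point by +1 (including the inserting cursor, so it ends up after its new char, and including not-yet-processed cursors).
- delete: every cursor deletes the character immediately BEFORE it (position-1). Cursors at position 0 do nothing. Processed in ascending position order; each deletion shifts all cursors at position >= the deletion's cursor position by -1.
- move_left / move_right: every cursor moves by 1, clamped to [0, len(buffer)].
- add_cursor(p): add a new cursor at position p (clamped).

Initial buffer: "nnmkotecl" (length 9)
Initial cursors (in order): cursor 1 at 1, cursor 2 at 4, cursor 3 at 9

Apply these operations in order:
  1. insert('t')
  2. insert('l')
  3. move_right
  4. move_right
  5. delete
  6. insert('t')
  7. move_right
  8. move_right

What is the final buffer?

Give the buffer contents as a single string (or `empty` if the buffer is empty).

Answer: ntlntktlotecltt

Derivation:
After op 1 (insert('t')): buffer="ntnmktoteclt" (len 12), cursors c1@2 c2@6 c3@12, authorship .1...2.....3
After op 2 (insert('l')): buffer="ntlnmktlotecltl" (len 15), cursors c1@3 c2@8 c3@15, authorship .11...22.....33
After op 3 (move_right): buffer="ntlnmktlotecltl" (len 15), cursors c1@4 c2@9 c3@15, authorship .11...22.....33
After op 4 (move_right): buffer="ntlnmktlotecltl" (len 15), cursors c1@5 c2@10 c3@15, authorship .11...22.....33
After op 5 (delete): buffer="ntlnktloeclt" (len 12), cursors c1@4 c2@8 c3@12, authorship .11..22....3
After op 6 (insert('t')): buffer="ntlntktlotecltt" (len 15), cursors c1@5 c2@10 c3@15, authorship .11.1.22.2...33
After op 7 (move_right): buffer="ntlntktlotecltt" (len 15), cursors c1@6 c2@11 c3@15, authorship .11.1.22.2...33
After op 8 (move_right): buffer="ntlntktlotecltt" (len 15), cursors c1@7 c2@12 c3@15, authorship .11.1.22.2...33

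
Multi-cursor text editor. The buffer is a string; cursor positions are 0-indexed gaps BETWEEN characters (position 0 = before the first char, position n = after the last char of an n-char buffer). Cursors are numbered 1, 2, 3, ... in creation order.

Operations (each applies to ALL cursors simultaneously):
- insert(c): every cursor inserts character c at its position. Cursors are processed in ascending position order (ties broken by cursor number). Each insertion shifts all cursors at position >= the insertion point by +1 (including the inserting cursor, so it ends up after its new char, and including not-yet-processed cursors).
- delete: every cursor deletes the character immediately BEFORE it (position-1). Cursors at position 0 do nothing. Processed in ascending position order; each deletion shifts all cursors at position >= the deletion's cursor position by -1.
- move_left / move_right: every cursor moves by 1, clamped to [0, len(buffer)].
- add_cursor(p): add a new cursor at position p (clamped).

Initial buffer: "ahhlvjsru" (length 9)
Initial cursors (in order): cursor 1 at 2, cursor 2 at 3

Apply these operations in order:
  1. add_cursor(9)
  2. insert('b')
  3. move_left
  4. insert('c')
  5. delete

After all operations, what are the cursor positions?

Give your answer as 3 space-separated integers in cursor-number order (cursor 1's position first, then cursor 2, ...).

Answer: 2 4 11

Derivation:
After op 1 (add_cursor(9)): buffer="ahhlvjsru" (len 9), cursors c1@2 c2@3 c3@9, authorship .........
After op 2 (insert('b')): buffer="ahbhblvjsrub" (len 12), cursors c1@3 c2@5 c3@12, authorship ..1.2......3
After op 3 (move_left): buffer="ahbhblvjsrub" (len 12), cursors c1@2 c2@4 c3@11, authorship ..1.2......3
After op 4 (insert('c')): buffer="ahcbhcblvjsrucb" (len 15), cursors c1@3 c2@6 c3@14, authorship ..11.22......33
After op 5 (delete): buffer="ahbhblvjsrub" (len 12), cursors c1@2 c2@4 c3@11, authorship ..1.2......3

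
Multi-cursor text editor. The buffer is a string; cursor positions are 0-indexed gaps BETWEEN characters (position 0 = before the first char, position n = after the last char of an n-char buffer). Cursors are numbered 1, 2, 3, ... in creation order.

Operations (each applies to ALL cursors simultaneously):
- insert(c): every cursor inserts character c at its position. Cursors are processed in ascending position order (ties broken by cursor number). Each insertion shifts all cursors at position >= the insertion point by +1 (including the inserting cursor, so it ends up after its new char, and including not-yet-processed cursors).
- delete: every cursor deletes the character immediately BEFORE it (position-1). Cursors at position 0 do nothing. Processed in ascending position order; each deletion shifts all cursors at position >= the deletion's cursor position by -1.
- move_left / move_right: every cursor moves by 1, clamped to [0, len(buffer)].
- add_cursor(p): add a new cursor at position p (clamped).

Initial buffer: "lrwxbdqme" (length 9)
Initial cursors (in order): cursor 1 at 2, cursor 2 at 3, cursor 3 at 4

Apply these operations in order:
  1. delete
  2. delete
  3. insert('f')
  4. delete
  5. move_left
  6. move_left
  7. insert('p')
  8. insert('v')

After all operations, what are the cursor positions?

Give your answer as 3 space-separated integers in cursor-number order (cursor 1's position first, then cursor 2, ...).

Answer: 6 6 6

Derivation:
After op 1 (delete): buffer="lbdqme" (len 6), cursors c1@1 c2@1 c3@1, authorship ......
After op 2 (delete): buffer="bdqme" (len 5), cursors c1@0 c2@0 c3@0, authorship .....
After op 3 (insert('f')): buffer="fffbdqme" (len 8), cursors c1@3 c2@3 c3@3, authorship 123.....
After op 4 (delete): buffer="bdqme" (len 5), cursors c1@0 c2@0 c3@0, authorship .....
After op 5 (move_left): buffer="bdqme" (len 5), cursors c1@0 c2@0 c3@0, authorship .....
After op 6 (move_left): buffer="bdqme" (len 5), cursors c1@0 c2@0 c3@0, authorship .....
After op 7 (insert('p')): buffer="pppbdqme" (len 8), cursors c1@3 c2@3 c3@3, authorship 123.....
After op 8 (insert('v')): buffer="pppvvvbdqme" (len 11), cursors c1@6 c2@6 c3@6, authorship 123123.....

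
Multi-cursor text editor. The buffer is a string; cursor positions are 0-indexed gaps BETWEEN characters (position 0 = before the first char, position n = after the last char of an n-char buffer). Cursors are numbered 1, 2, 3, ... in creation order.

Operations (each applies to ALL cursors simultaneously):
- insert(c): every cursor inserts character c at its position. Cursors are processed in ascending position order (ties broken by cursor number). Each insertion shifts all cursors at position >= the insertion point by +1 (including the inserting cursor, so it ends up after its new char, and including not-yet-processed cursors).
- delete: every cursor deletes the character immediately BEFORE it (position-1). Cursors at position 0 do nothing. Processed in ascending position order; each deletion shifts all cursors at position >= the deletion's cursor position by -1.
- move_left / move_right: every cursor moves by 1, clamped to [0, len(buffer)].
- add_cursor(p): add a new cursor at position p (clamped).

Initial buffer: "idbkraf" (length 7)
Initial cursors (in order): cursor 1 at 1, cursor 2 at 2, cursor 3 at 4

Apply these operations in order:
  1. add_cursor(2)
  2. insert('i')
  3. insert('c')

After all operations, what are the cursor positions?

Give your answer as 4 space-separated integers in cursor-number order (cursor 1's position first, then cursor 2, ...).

After op 1 (add_cursor(2)): buffer="idbkraf" (len 7), cursors c1@1 c2@2 c4@2 c3@4, authorship .......
After op 2 (insert('i')): buffer="iidiibkiraf" (len 11), cursors c1@2 c2@5 c4@5 c3@8, authorship .1.24..3...
After op 3 (insert('c')): buffer="iicdiiccbkicraf" (len 15), cursors c1@3 c2@8 c4@8 c3@12, authorship .11.2424..33...

Answer: 3 8 12 8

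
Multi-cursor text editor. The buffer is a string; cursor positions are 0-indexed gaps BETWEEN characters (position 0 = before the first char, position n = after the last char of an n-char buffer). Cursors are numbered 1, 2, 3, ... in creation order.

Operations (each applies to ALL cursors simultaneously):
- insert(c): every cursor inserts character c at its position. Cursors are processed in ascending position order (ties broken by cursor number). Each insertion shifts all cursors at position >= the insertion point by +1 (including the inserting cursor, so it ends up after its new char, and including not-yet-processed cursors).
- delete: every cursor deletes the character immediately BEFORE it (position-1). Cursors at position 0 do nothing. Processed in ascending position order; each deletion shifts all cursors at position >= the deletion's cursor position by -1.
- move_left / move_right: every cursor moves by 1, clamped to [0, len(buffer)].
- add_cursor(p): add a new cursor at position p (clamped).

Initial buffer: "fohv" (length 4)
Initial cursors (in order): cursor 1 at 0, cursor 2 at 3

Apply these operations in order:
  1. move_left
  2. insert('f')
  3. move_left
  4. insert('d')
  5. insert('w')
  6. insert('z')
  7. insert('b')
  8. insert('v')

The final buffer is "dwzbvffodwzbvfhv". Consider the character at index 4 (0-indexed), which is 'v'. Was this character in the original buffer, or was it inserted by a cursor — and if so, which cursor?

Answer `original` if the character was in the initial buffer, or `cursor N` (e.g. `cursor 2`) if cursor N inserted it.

Answer: cursor 1

Derivation:
After op 1 (move_left): buffer="fohv" (len 4), cursors c1@0 c2@2, authorship ....
After op 2 (insert('f')): buffer="ffofhv" (len 6), cursors c1@1 c2@4, authorship 1..2..
After op 3 (move_left): buffer="ffofhv" (len 6), cursors c1@0 c2@3, authorship 1..2..
After op 4 (insert('d')): buffer="dffodfhv" (len 8), cursors c1@1 c2@5, authorship 11..22..
After op 5 (insert('w')): buffer="dwffodwfhv" (len 10), cursors c1@2 c2@7, authorship 111..222..
After op 6 (insert('z')): buffer="dwzffodwzfhv" (len 12), cursors c1@3 c2@9, authorship 1111..2222..
After op 7 (insert('b')): buffer="dwzbffodwzbfhv" (len 14), cursors c1@4 c2@11, authorship 11111..22222..
After op 8 (insert('v')): buffer="dwzbvffodwzbvfhv" (len 16), cursors c1@5 c2@13, authorship 111111..222222..
Authorship (.=original, N=cursor N): 1 1 1 1 1 1 . . 2 2 2 2 2 2 . .
Index 4: author = 1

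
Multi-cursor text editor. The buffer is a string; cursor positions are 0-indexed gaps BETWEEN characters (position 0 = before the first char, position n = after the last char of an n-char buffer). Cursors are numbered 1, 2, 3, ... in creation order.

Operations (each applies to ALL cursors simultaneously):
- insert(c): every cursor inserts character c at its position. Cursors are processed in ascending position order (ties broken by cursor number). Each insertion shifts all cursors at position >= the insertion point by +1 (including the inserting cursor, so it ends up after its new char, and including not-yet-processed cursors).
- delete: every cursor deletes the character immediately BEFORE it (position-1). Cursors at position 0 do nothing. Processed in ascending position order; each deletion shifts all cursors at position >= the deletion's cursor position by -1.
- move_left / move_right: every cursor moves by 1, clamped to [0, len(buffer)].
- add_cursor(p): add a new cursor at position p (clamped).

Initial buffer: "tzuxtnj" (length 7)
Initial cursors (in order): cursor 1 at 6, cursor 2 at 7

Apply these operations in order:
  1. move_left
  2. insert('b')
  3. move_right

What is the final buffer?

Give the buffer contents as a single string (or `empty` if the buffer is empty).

After op 1 (move_left): buffer="tzuxtnj" (len 7), cursors c1@5 c2@6, authorship .......
After op 2 (insert('b')): buffer="tzuxtbnbj" (len 9), cursors c1@6 c2@8, authorship .....1.2.
After op 3 (move_right): buffer="tzuxtbnbj" (len 9), cursors c1@7 c2@9, authorship .....1.2.

Answer: tzuxtbnbj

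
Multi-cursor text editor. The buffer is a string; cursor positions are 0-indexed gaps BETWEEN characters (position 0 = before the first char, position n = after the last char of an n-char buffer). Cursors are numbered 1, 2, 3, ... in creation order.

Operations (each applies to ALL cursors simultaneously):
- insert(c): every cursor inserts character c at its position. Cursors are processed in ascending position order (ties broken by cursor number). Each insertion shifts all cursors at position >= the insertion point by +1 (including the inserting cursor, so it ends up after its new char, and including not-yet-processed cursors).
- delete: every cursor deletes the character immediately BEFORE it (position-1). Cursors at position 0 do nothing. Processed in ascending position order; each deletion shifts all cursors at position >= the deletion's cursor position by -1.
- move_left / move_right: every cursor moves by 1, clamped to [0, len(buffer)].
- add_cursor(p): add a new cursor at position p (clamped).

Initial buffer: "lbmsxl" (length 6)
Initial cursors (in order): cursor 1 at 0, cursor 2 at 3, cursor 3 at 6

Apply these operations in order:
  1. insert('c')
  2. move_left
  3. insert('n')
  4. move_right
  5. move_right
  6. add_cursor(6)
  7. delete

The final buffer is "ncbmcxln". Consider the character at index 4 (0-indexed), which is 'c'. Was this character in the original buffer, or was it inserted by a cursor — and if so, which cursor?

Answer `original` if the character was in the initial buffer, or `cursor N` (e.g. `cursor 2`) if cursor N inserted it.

After op 1 (insert('c')): buffer="clbmcsxlc" (len 9), cursors c1@1 c2@5 c3@9, authorship 1...2...3
After op 2 (move_left): buffer="clbmcsxlc" (len 9), cursors c1@0 c2@4 c3@8, authorship 1...2...3
After op 3 (insert('n')): buffer="nclbmncsxlnc" (len 12), cursors c1@1 c2@6 c3@11, authorship 11...22...33
After op 4 (move_right): buffer="nclbmncsxlnc" (len 12), cursors c1@2 c2@7 c3@12, authorship 11...22...33
After op 5 (move_right): buffer="nclbmncsxlnc" (len 12), cursors c1@3 c2@8 c3@12, authorship 11...22...33
After op 6 (add_cursor(6)): buffer="nclbmncsxlnc" (len 12), cursors c1@3 c4@6 c2@8 c3@12, authorship 11...22...33
After op 7 (delete): buffer="ncbmcxln" (len 8), cursors c1@2 c4@4 c2@5 c3@8, authorship 11..2..3
Authorship (.=original, N=cursor N): 1 1 . . 2 . . 3
Index 4: author = 2

Answer: cursor 2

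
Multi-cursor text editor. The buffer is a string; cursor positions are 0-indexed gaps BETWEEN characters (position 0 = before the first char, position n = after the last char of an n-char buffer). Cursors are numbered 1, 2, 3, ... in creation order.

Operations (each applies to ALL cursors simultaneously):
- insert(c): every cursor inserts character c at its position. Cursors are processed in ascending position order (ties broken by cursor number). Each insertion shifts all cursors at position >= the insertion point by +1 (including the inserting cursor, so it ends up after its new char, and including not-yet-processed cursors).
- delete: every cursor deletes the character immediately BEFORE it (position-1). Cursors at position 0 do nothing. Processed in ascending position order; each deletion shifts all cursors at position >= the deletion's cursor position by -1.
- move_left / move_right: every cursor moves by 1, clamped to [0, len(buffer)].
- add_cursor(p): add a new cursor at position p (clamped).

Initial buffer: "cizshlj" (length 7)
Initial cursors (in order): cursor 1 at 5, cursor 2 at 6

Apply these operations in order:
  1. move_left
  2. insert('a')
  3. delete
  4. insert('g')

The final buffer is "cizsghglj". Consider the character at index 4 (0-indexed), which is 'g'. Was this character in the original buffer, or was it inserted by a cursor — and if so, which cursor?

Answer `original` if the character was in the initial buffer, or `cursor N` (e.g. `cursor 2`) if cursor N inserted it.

Answer: cursor 1

Derivation:
After op 1 (move_left): buffer="cizshlj" (len 7), cursors c1@4 c2@5, authorship .......
After op 2 (insert('a')): buffer="cizsahalj" (len 9), cursors c1@5 c2@7, authorship ....1.2..
After op 3 (delete): buffer="cizshlj" (len 7), cursors c1@4 c2@5, authorship .......
After op 4 (insert('g')): buffer="cizsghglj" (len 9), cursors c1@5 c2@7, authorship ....1.2..
Authorship (.=original, N=cursor N): . . . . 1 . 2 . .
Index 4: author = 1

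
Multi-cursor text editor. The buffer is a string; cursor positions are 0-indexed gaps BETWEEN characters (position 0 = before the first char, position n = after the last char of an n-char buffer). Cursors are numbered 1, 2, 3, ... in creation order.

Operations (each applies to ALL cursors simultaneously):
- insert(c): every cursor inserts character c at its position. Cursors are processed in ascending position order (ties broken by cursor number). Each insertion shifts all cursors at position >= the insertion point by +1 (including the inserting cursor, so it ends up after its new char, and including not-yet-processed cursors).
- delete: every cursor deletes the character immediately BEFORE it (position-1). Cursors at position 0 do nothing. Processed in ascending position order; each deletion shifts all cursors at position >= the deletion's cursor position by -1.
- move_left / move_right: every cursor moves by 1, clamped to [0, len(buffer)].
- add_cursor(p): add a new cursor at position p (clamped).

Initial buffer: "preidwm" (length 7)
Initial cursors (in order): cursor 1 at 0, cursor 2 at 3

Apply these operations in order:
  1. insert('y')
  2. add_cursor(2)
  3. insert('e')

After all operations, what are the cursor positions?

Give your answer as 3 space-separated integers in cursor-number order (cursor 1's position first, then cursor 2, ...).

Answer: 2 8 4

Derivation:
After op 1 (insert('y')): buffer="ypreyidwm" (len 9), cursors c1@1 c2@5, authorship 1...2....
After op 2 (add_cursor(2)): buffer="ypreyidwm" (len 9), cursors c1@1 c3@2 c2@5, authorship 1...2....
After op 3 (insert('e')): buffer="yepereyeidwm" (len 12), cursors c1@2 c3@4 c2@8, authorship 11.3..22....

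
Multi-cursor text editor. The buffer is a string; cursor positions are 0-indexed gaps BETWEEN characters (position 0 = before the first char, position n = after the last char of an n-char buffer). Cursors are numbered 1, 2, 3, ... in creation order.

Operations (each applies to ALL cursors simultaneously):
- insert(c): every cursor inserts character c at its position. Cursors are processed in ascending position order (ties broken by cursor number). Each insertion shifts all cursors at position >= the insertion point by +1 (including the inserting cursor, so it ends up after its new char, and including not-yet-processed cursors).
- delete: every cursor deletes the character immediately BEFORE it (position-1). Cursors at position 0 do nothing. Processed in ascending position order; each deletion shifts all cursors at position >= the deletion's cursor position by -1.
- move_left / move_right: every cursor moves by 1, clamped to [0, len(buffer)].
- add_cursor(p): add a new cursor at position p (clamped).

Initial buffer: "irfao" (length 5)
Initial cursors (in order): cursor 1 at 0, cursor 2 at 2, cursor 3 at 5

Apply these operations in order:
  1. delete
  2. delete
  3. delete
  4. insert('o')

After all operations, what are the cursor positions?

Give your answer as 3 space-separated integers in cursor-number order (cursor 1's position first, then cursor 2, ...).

After op 1 (delete): buffer="ifa" (len 3), cursors c1@0 c2@1 c3@3, authorship ...
After op 2 (delete): buffer="f" (len 1), cursors c1@0 c2@0 c3@1, authorship .
After op 3 (delete): buffer="" (len 0), cursors c1@0 c2@0 c3@0, authorship 
After op 4 (insert('o')): buffer="ooo" (len 3), cursors c1@3 c2@3 c3@3, authorship 123

Answer: 3 3 3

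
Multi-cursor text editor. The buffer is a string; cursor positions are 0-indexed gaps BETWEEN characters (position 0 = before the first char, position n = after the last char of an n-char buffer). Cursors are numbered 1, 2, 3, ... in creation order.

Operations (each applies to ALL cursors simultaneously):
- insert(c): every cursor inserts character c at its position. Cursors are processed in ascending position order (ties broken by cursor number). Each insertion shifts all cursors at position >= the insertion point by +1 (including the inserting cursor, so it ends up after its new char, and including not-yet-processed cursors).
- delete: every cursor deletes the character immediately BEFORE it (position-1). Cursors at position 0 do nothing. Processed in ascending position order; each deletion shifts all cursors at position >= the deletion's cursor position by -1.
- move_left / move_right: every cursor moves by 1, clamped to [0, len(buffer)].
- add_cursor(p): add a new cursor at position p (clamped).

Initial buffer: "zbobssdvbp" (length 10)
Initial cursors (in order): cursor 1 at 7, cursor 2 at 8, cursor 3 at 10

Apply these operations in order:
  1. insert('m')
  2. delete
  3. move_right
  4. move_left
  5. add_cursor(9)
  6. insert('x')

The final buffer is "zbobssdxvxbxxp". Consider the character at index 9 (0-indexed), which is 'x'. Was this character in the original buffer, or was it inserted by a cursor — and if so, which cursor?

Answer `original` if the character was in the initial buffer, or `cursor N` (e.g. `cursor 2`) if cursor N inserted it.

After op 1 (insert('m')): buffer="zbobssdmvmbpm" (len 13), cursors c1@8 c2@10 c3@13, authorship .......1.2..3
After op 2 (delete): buffer="zbobssdvbp" (len 10), cursors c1@7 c2@8 c3@10, authorship ..........
After op 3 (move_right): buffer="zbobssdvbp" (len 10), cursors c1@8 c2@9 c3@10, authorship ..........
After op 4 (move_left): buffer="zbobssdvbp" (len 10), cursors c1@7 c2@8 c3@9, authorship ..........
After op 5 (add_cursor(9)): buffer="zbobssdvbp" (len 10), cursors c1@7 c2@8 c3@9 c4@9, authorship ..........
After op 6 (insert('x')): buffer="zbobssdxvxbxxp" (len 14), cursors c1@8 c2@10 c3@13 c4@13, authorship .......1.2.34.
Authorship (.=original, N=cursor N): . . . . . . . 1 . 2 . 3 4 .
Index 9: author = 2

Answer: cursor 2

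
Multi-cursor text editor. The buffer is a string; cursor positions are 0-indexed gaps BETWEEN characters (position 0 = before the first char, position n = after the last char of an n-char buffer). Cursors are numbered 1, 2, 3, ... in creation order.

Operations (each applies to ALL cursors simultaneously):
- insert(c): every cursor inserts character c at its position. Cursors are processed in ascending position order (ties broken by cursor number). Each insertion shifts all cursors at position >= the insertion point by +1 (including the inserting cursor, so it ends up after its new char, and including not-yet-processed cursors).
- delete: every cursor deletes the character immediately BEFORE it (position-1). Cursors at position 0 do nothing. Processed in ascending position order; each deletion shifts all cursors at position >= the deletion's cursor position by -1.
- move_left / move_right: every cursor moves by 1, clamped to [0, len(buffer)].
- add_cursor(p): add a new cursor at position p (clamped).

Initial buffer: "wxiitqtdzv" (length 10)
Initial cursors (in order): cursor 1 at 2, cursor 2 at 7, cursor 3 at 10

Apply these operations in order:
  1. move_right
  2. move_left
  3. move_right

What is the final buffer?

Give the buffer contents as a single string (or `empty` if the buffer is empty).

Answer: wxiitqtdzv

Derivation:
After op 1 (move_right): buffer="wxiitqtdzv" (len 10), cursors c1@3 c2@8 c3@10, authorship ..........
After op 2 (move_left): buffer="wxiitqtdzv" (len 10), cursors c1@2 c2@7 c3@9, authorship ..........
After op 3 (move_right): buffer="wxiitqtdzv" (len 10), cursors c1@3 c2@8 c3@10, authorship ..........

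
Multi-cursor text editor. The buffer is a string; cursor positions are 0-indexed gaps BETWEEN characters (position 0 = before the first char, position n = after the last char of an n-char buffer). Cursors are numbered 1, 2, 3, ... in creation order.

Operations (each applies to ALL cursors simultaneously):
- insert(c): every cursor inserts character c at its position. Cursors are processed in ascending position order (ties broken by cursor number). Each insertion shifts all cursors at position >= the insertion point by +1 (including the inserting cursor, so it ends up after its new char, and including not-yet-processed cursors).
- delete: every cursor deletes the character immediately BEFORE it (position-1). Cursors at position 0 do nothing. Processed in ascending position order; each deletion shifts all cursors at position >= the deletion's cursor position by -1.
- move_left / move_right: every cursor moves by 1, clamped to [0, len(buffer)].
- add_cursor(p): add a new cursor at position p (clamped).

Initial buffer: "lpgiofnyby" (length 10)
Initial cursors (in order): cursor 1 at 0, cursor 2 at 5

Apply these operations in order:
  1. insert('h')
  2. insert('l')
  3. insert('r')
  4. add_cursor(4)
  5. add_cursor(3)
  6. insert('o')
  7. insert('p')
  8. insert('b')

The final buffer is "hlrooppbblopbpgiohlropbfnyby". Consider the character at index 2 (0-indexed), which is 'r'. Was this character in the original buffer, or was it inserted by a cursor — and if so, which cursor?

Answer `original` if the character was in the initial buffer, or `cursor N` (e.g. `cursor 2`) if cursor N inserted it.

Answer: cursor 1

Derivation:
After op 1 (insert('h')): buffer="hlpgiohfnyby" (len 12), cursors c1@1 c2@7, authorship 1.....2.....
After op 2 (insert('l')): buffer="hllpgiohlfnyby" (len 14), cursors c1@2 c2@9, authorship 11.....22.....
After op 3 (insert('r')): buffer="hlrlpgiohlrfnyby" (len 16), cursors c1@3 c2@11, authorship 111.....222.....
After op 4 (add_cursor(4)): buffer="hlrlpgiohlrfnyby" (len 16), cursors c1@3 c3@4 c2@11, authorship 111.....222.....
After op 5 (add_cursor(3)): buffer="hlrlpgiohlrfnyby" (len 16), cursors c1@3 c4@3 c3@4 c2@11, authorship 111.....222.....
After op 6 (insert('o')): buffer="hlroolopgiohlrofnyby" (len 20), cursors c1@5 c4@5 c3@7 c2@15, authorship 11114.3....2222.....
After op 7 (insert('p')): buffer="hlroopploppgiohlropfnyby" (len 24), cursors c1@7 c4@7 c3@10 c2@19, authorship 1111414.33....22222.....
After op 8 (insert('b')): buffer="hlrooppbblopbpgiohlropbfnyby" (len 28), cursors c1@9 c4@9 c3@13 c2@23, authorship 111141414.333....222222.....
Authorship (.=original, N=cursor N): 1 1 1 1 4 1 4 1 4 . 3 3 3 . . . . 2 2 2 2 2 2 . . . . .
Index 2: author = 1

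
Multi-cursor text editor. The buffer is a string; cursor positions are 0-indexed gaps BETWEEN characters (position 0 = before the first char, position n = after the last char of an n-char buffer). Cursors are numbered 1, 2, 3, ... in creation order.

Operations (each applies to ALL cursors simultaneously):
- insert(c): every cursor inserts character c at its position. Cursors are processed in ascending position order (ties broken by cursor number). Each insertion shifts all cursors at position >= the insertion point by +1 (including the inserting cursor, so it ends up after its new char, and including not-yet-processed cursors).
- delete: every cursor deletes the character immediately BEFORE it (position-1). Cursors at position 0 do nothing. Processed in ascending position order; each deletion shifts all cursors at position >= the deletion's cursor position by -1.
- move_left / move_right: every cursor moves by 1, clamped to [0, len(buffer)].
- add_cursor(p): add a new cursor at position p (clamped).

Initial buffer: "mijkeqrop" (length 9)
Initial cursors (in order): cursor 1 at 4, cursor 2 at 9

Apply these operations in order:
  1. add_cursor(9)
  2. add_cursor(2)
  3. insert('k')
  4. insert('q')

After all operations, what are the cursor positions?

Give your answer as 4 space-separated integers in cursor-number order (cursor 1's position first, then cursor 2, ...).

After op 1 (add_cursor(9)): buffer="mijkeqrop" (len 9), cursors c1@4 c2@9 c3@9, authorship .........
After op 2 (add_cursor(2)): buffer="mijkeqrop" (len 9), cursors c4@2 c1@4 c2@9 c3@9, authorship .........
After op 3 (insert('k')): buffer="mikjkkeqropkk" (len 13), cursors c4@3 c1@6 c2@13 c3@13, authorship ..4..1.....23
After op 4 (insert('q')): buffer="mikqjkkqeqropkkqq" (len 17), cursors c4@4 c1@8 c2@17 c3@17, authorship ..44..11.....2323

Answer: 8 17 17 4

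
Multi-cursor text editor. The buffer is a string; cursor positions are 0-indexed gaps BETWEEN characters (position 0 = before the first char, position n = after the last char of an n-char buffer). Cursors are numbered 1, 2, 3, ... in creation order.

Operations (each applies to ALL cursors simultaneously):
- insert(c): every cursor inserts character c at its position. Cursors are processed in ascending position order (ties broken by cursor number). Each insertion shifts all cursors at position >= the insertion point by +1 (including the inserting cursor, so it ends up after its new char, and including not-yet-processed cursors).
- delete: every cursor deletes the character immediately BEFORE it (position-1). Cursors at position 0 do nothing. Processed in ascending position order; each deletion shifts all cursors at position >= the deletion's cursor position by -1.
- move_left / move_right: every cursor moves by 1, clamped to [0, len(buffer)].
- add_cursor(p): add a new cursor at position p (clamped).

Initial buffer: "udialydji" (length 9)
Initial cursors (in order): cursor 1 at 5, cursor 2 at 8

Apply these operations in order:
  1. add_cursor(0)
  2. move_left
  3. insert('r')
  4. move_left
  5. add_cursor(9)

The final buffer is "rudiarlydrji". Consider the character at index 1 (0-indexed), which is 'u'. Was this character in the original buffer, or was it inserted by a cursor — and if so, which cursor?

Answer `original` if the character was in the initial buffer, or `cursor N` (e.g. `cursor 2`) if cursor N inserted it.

Answer: original

Derivation:
After op 1 (add_cursor(0)): buffer="udialydji" (len 9), cursors c3@0 c1@5 c2@8, authorship .........
After op 2 (move_left): buffer="udialydji" (len 9), cursors c3@0 c1@4 c2@7, authorship .........
After op 3 (insert('r')): buffer="rudiarlydrji" (len 12), cursors c3@1 c1@6 c2@10, authorship 3....1...2..
After op 4 (move_left): buffer="rudiarlydrji" (len 12), cursors c3@0 c1@5 c2@9, authorship 3....1...2..
After op 5 (add_cursor(9)): buffer="rudiarlydrji" (len 12), cursors c3@0 c1@5 c2@9 c4@9, authorship 3....1...2..
Authorship (.=original, N=cursor N): 3 . . . . 1 . . . 2 . .
Index 1: author = original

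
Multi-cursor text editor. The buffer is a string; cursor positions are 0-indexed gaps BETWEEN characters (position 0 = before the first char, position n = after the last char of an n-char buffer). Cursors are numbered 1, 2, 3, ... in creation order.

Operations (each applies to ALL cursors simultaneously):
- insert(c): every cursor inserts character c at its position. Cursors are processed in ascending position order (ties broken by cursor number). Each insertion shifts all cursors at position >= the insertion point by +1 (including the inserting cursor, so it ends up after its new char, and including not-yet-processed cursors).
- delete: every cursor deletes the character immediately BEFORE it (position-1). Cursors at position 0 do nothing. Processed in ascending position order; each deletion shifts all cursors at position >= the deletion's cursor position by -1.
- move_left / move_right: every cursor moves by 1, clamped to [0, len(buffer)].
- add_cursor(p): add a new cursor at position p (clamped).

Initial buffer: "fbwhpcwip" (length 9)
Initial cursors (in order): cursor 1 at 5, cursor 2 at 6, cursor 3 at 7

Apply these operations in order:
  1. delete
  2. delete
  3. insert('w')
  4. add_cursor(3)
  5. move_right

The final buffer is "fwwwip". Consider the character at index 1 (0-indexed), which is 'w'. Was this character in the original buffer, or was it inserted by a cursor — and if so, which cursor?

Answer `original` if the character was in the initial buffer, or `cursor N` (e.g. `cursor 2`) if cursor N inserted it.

Answer: cursor 1

Derivation:
After op 1 (delete): buffer="fbwhip" (len 6), cursors c1@4 c2@4 c3@4, authorship ......
After op 2 (delete): buffer="fip" (len 3), cursors c1@1 c2@1 c3@1, authorship ...
After op 3 (insert('w')): buffer="fwwwip" (len 6), cursors c1@4 c2@4 c3@4, authorship .123..
After op 4 (add_cursor(3)): buffer="fwwwip" (len 6), cursors c4@3 c1@4 c2@4 c3@4, authorship .123..
After op 5 (move_right): buffer="fwwwip" (len 6), cursors c4@4 c1@5 c2@5 c3@5, authorship .123..
Authorship (.=original, N=cursor N): . 1 2 3 . .
Index 1: author = 1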